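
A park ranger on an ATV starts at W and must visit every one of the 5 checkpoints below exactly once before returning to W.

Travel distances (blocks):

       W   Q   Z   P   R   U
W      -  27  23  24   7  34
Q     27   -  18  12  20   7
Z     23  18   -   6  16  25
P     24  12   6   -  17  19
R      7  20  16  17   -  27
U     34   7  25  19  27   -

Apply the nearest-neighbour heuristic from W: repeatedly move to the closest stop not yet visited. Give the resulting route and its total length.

82 blocks along W → R → Z → P → Q → U → W.

At W the remaining stops are R 7, Z 23, P 24, Q 27, U 34; go to R.
At R the remaining stops are Z 16, P 17, Q 20, U 27; go to Z.
At Z the remaining stops are P 6, Q 18, U 25; go to P.
At P the remaining stops are Q 12, U 19; go to Q.
At Q the remaining stops are U 7; go to U.
Return U→W: 34.
Total = 7 + 16 + 6 + 12 + 7 + 34 = 82.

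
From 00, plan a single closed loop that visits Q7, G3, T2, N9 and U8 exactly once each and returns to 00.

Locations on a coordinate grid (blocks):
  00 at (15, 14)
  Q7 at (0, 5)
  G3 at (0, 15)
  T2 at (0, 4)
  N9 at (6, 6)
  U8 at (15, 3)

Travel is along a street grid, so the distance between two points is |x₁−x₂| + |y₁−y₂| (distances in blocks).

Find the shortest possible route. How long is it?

With 5 stops there are 5!/2 = 60 distinct round trips (a route and its reverse cost the same).
00 - Q7 - G3 - T2 - N9 - U8 - 00: 24+10+11+8+12+11 = 76
00 - Q7 - G3 - T2 - U8 - N9 - 00: 24+10+11+16+12+17 = 90
00 - Q7 - G3 - N9 - T2 - U8 - 00: 24+10+15+8+16+11 = 84
00 - Q7 - G3 - N9 - U8 - T2 - 00: 24+10+15+12+16+25 = 102
00 - Q7 - G3 - U8 - T2 - N9 - 00: 24+10+27+16+8+17 = 102
00 - Q7 - G3 - U8 - N9 - T2 - 00: 24+10+27+12+8+25 = 106
00 - Q7 - T2 - G3 - N9 - U8 - 00: 24+1+11+15+12+11 = 74
00 - Q7 - T2 - G3 - U8 - N9 - 00: 24+1+11+27+12+17 = 92
00 - Q7 - T2 - N9 - G3 - U8 - 00: 24+1+8+15+27+11 = 86
00 - Q7 - T2 - N9 - U8 - G3 - 00: 24+1+8+12+27+16 = 88
00 - Q7 - T2 - U8 - G3 - N9 - 00: 24+1+16+27+15+17 = 100
00 - Q7 - T2 - U8 - N9 - G3 - 00: 24+1+16+12+15+16 = 84
00 - Q7 - N9 - G3 - T2 - U8 - 00: 24+7+15+11+16+11 = 84
00 - Q7 - N9 - G3 - U8 - T2 - 00: 24+7+15+27+16+25 = 114
… (46 more)
00 - G3 - Q7 - T2 - N9 - U8 - 00: 16+10+1+8+12+11 = 58  ← best
The minimum is 58.
One optimal route: 00 → G3 → Q7 → T2 → N9 → U8 → 00 (or its reverse).

58 blocks — the shortest possible round trip.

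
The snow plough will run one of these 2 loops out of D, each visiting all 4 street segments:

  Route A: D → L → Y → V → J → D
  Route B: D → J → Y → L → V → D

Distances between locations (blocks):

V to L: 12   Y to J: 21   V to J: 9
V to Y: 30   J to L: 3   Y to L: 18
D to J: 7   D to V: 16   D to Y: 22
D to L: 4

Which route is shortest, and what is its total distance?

Route A: 4 + 18 + 30 + 9 + 7 = 68
Route B: 7 + 21 + 18 + 12 + 16 = 74

68 blocks — Route A is the shortest.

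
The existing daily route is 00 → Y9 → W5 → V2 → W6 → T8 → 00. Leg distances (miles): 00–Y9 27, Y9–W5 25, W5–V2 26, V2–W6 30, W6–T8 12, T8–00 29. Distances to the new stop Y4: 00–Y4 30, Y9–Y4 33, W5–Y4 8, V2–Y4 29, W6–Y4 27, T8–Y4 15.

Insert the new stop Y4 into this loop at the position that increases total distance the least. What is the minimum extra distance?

Insertion cost between consecutive stops i–j is d(i,Y4) + d(Y4,j) − d(i,j):
  between 00 and Y9: 30 + 33 − 27 = 36
  between Y9 and W5: 33 + 8 − 25 = 16
  between W5 and V2: 8 + 29 − 26 = 11
  between V2 and W6: 29 + 27 − 30 = 26
  between W6 and T8: 27 + 15 − 12 = 30
  between T8 and 00: 15 + 30 − 29 = 16
Cheapest insertion is between W5 and V2, adding 11.
New total = 149 + 11 = 160.

+11 miles — insert Y4 between W5 and V2.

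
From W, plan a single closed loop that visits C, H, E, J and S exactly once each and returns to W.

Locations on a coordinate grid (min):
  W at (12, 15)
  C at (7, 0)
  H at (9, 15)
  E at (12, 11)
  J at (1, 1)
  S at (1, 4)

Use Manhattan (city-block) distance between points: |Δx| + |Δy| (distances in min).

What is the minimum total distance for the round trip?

There are 60 distinct closed tours to check (reversals are equivalent).
W → C → H → E → J → S → W: 20+17+7+21+3+22 = 90
W → C → H → E → S → J → W: 20+17+7+18+3+25 = 90
W → C → H → J → E → S → W: 20+17+22+21+18+22 = 120
W → C → H → J → S → E → W: 20+17+22+3+18+4 = 84
W → C → H → S → E → J → W: 20+17+19+18+21+25 = 120
W → C → H → S → J → E → W: 20+17+19+3+21+4 = 84
W → C → E → H → J → S → W: 20+16+7+22+3+22 = 90
W → C → E → H → S → J → W: 20+16+7+19+3+25 = 90
W → C → E → J → H → S → W: 20+16+21+22+19+22 = 120
W → C → E → J → S → H → W: 20+16+21+3+19+3 = 82
W → C → E → S → H → J → W: 20+16+18+19+22+25 = 120
W → C → E → S → J → H → W: 20+16+18+3+22+3 = 82
W → C → J → H → E → S → W: 20+7+22+7+18+22 = 96
W → C → J → H → S → E → W: 20+7+22+19+18+4 = 90
… (46 more)
W → H → C → J → S → E → W: 3+17+7+3+18+4 = 52  ← best
The minimum is 52.
One optimal route: W → H → C → J → S → E → W (or its reverse).

Minimum total distance: 52 min.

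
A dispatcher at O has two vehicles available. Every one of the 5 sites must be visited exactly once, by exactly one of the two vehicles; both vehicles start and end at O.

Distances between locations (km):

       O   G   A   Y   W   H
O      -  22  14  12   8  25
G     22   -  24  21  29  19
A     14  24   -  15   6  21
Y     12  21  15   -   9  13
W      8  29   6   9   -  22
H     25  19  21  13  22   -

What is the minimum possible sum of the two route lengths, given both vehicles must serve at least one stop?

Minimum combined distance: 94 km.

There are 2^4 − 1 = 15 ways to divide the 5 stops into two non-empty groups. For each, the best each vehicle can do is its own shortest tour through its group:
  {G} + {A, Y, W, H}: 44 + 60 = 104
  {A} + {G, Y, W, H}: 28 + 71 = 99
  {G, A} + {Y, W, H}: 60 + 55 = 115
  {Y} + {G, A, W, H}: 24 + 76 = 100
  {G, Y} + {A, W, H}: 55 + 60 = 115
  {A, Y} + {G, W, H}: 41 + 71 = 112
  … (15 splits in total)
  {A, W} + {G, Y, H}: 28 + 66 = 94  ← best
Best: vehicle 1 O → A → W → O = 28; vehicle 2 O → G → H → Y → O = 66; combined 94.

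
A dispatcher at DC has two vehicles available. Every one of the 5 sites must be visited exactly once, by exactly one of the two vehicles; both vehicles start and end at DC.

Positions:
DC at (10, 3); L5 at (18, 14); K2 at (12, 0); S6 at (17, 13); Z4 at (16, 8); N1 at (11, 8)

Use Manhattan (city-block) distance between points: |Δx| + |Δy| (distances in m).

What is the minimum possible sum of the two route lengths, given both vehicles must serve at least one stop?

There are 2^4 − 1 = 15 ways to divide the 5 stops into two non-empty groups. For each, the best each vehicle can do is its own shortest tour through its group:
  {L5} + {K2, S6, Z4, N1}: 38 + 40 = 78
  {K2} + {L5, S6, Z4, N1}: 10 + 38 = 48
  {L5, K2} + {S6, Z4, N1}: 44 + 34 = 78
  {S6} + {L5, K2, Z4, N1}: 34 + 44 = 78
  {L5, S6} + {K2, Z4, N1}: 38 + 28 = 66
  {K2, S6} + {L5, Z4, N1}: 40 + 38 = 78
  … (15 splits in total)
Best: vehicle 1 DC → K2 → DC = 10; vehicle 2 DC → L5 → S6 → Z4 → N1 → DC = 38; combined 48.

48 m — the smallest possible combined total.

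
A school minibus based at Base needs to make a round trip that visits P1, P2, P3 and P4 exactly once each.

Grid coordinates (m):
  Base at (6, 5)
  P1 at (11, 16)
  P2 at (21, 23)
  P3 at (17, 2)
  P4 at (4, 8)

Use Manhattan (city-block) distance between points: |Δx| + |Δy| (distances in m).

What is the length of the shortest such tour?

Minimum total distance: 76 m.

With 4 stops there are 4!/2 = 12 distinct round trips (a route and its reverse cost the same).
Base→P1→P2→P3→P4→Base: 16+17+25+19+5 = 82
Base→P1→P2→P4→P3→Base: 16+17+32+19+14 = 98
Base→P1→P3→P2→P4→Base: 16+20+25+32+5 = 98
Base→P1→P3→P4→P2→Base: 16+20+19+32+33 = 120
Base→P1→P4→P2→P3→Base: 16+15+32+25+14 = 102
Base→P1→P4→P3→P2→Base: 16+15+19+25+33 = 108
Base→P2→P1→P3→P4→Base: 33+17+20+19+5 = 94
Base→P2→P1→P4→P3→Base: 33+17+15+19+14 = 98
Base→P2→P3→P1→P4→Base: 33+25+20+15+5 = 98
Base→P2→P4→P1→P3→Base: 33+32+15+20+14 = 114
Base→P3→P1→P2→P4→Base: 14+20+17+32+5 = 88
Base→P3→P2→P1→P4→Base: 14+25+17+15+5 = 76
The minimum is 76.
One optimal route: Base → P3 → P2 → P1 → P4 → Base (or its reverse).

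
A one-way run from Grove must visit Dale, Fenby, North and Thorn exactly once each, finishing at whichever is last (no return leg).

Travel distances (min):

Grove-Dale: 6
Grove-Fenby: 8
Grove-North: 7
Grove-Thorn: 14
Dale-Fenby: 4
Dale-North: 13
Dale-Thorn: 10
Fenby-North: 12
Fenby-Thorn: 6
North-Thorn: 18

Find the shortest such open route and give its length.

Shortest open route: 30 min.

There are 4! = 24 possible orderings.
Grove→Dale→Fenby→North→Thorn: 6+4+12+18 = 40
Grove→Dale→Fenby→Thorn→North: 6+4+6+18 = 34
Grove→Dale→North→Fenby→Thorn: 6+13+12+6 = 37
Grove→Dale→North→Thorn→Fenby: 6+13+18+6 = 43
Grove→Dale→Thorn→Fenby→North: 6+10+6+12 = 34
Grove→Dale→Thorn→North→Fenby: 6+10+18+12 = 46
Grove→Fenby→Dale→North→Thorn: 8+4+13+18 = 43
Grove→Fenby→Dale→Thorn→North: 8+4+10+18 = 40
Grove→Fenby→North→Dale→Thorn: 8+12+13+10 = 43
Grove→Fenby→North→Thorn→Dale: 8+12+18+10 = 48
Grove→Fenby→Thorn→Dale→North: 8+6+10+13 = 37
Grove→Fenby→Thorn→North→Dale: 8+6+18+13 = 45
Grove→North→Dale→Fenby→Thorn: 7+13+4+6 = 30
Grove→North→Dale→Thorn→Fenby: 7+13+10+6 = 36
… (10 more)
The minimum is 30.
One shortest path: Grove → North → Dale → Fenby → Thorn.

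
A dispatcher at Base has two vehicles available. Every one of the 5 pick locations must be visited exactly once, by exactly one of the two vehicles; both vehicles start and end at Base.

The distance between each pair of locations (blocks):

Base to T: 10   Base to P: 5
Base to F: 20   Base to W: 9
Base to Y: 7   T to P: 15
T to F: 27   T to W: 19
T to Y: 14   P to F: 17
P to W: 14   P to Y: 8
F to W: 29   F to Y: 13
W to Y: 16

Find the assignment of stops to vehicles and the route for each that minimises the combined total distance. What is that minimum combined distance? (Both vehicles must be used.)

Try each way of splitting the stops between the two vehicles (each non-empty) and, for each split, find the best tour for each vehicle:
  {T} + {P, F, W, Y}: 20 + 60 = 80
  {P} + {T, F, W, Y}: 10 + 75 = 85
  {T, P} + {F, W, Y}: 30 + 58 = 88
  {F} + {T, P, W, Y}: 40 + 55 = 95
  {T, F} + {P, W, Y}: 57 + 38 = 95
  {P, F} + {T, W, Y}: 42 + 49 = 91
  … (15 splits in total)
  {W} + {T, P, F, Y}: 18 + 59 = 77  ← best
Best: vehicle 1 Base → W → Base = 18; vehicle 2 Base → T → Y → F → P → Base = 59; combined 77.

77 blocks — the smallest possible combined total.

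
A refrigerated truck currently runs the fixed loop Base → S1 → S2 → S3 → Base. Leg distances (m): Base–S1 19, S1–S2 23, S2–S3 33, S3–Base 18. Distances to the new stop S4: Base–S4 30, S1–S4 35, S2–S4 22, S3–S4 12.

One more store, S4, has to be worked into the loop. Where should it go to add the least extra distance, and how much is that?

Insertion cost between consecutive stops i–j is d(i,S4) + d(S4,j) − d(i,j):
  between Base and S1: 30 + 35 − 19 = 46
  between S1 and S2: 35 + 22 − 23 = 34
  between S2 and S3: 22 + 12 − 33 = 1
  between S3 and Base: 12 + 30 − 18 = 24
Cheapest insertion is between S2 and S3, adding 1.
New total = 93 + 1 = 94.

Adding 1 m by placing S4 on the S2–S3 leg.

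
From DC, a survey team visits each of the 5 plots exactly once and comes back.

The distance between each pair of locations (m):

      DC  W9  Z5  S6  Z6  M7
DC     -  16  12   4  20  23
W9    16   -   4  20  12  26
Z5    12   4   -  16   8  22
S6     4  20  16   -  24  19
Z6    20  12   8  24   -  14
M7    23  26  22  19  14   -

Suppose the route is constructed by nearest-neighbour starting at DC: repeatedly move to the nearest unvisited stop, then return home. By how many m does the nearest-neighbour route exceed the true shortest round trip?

8 m longer than the optimal tour.

From DC: S6=4, Z5=12, W9=16, Z6=20, M7=23 → choose S6 (4).
From S6: Z5=16, M7=19, W9=20, Z6=24 → choose Z5 (16).
From Z5: W9=4, Z6=8, M7=22 → choose W9 (4).
From W9: Z6=12, M7=26 → choose Z6 (12).
From Z6: M7=14 → choose M7 (14).
NN route DC → S6 → Z5 → W9 → Z6 → M7 → DC costs 73.
Optimal: DC → W9 → Z5 → Z6 → M7 → S6 → DC costs 65 (by enumerating all 60 distinct tours).
Excess = 73 − 65 = 8.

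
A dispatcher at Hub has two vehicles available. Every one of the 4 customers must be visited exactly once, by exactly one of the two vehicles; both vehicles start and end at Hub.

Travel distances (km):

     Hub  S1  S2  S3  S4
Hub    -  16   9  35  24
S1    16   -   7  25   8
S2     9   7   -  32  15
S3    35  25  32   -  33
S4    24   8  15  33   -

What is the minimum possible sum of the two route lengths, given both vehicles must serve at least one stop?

Try each way of splitting the stops between the two vehicles (each non-empty) and, for each split, find the best tour for each vehicle:
  {S1} + {S2, S3, S4}: 32 + 92 = 124
  {S2} + {S1, S3, S4}: 18 + 92 = 110
  {S1, S2} + {S3, S4}: 32 + 92 = 124
  {S3} + {S1, S2, S4}: 70 + 48 = 118
  {S1, S3} + {S2, S4}: 76 + 48 = 124
  {S2, S3} + {S1, S4}: 76 + 48 = 124
  … (7 splits in total)
Best: vehicle 1 Hub → S2 → Hub = 18; vehicle 2 Hub → S1 → S4 → S3 → Hub = 92; combined 110.

110 km — the smallest possible combined total.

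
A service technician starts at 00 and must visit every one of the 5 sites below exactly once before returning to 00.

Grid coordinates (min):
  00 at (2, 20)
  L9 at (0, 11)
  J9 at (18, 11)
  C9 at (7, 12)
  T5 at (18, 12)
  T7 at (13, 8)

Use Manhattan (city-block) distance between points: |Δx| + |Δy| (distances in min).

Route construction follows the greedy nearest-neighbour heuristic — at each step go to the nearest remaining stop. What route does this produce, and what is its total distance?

00 → [L9:11 / C9:13 / T7:23 / T5:24 / J9:25] → L9 (11)
L9 → [C9:8 / T7:16 / J9:18 / T5:19] → C9 (8)
C9 → [T7:10 / T5:11 / J9:12] → T7 (10)
T7 → [J9:8 / T5:9] → J9 (8)
J9 → [T5:1] → T5 (1)
Return T5→00: 24.
Total = 11 + 8 + 10 + 8 + 1 + 24 = 62.

62 min along 00 → L9 → C9 → T7 → J9 → T5 → 00.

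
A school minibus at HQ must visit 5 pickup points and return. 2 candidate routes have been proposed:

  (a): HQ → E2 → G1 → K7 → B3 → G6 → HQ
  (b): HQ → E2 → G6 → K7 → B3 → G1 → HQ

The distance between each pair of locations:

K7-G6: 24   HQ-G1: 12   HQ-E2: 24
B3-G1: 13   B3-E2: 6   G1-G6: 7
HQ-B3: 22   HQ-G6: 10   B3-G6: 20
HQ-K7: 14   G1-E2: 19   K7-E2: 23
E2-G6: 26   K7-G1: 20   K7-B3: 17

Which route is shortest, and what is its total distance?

Shortest is (a), total 110.

(a): 24 + 19 + 20 + 17 + 20 + 10 = 110
(b): 24 + 26 + 24 + 17 + 13 + 12 = 116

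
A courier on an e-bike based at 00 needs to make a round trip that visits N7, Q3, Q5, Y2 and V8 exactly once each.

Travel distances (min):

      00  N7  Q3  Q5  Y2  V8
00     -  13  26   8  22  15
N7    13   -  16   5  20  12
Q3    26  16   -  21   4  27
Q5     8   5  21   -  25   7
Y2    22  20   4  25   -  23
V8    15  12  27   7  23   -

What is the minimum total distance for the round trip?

69 min — the shortest possible round trip.

With 5 stops there are 5!/2 = 60 distinct round trips (a route and its reverse cost the same).
00 - N7 - Q3 - Q5 - Y2 - V8 - 00: 13+16+21+25+23+15 = 113
00 - N7 - Q3 - Q5 - V8 - Y2 - 00: 13+16+21+7+23+22 = 102
00 - N7 - Q3 - Y2 - Q5 - V8 - 00: 13+16+4+25+7+15 = 80
00 - N7 - Q3 - Y2 - V8 - Q5 - 00: 13+16+4+23+7+8 = 71
00 - N7 - Q3 - V8 - Q5 - Y2 - 00: 13+16+27+7+25+22 = 110
00 - N7 - Q3 - V8 - Y2 - Q5 - 00: 13+16+27+23+25+8 = 112
00 - N7 - Q5 - Q3 - Y2 - V8 - 00: 13+5+21+4+23+15 = 81
00 - N7 - Q5 - Q3 - V8 - Y2 - 00: 13+5+21+27+23+22 = 111
00 - N7 - Q5 - Y2 - Q3 - V8 - 00: 13+5+25+4+27+15 = 89
00 - N7 - Q5 - Y2 - V8 - Q3 - 00: 13+5+25+23+27+26 = 119
00 - N7 - Q5 - V8 - Q3 - Y2 - 00: 13+5+7+27+4+22 = 78
00 - N7 - Q5 - V8 - Y2 - Q3 - 00: 13+5+7+23+4+26 = 78
00 - N7 - Y2 - Q3 - Q5 - V8 - 00: 13+20+4+21+7+15 = 80
00 - N7 - Y2 - Q3 - V8 - Q5 - 00: 13+20+4+27+7+8 = 79
… (46 more)
00 - Q5 - V8 - N7 - Q3 - Y2 - 00: 8+7+12+16+4+22 = 69  ← best
The minimum is 69.
One optimal route: 00 → Q5 → V8 → N7 → Q3 → Y2 → 00 (or its reverse).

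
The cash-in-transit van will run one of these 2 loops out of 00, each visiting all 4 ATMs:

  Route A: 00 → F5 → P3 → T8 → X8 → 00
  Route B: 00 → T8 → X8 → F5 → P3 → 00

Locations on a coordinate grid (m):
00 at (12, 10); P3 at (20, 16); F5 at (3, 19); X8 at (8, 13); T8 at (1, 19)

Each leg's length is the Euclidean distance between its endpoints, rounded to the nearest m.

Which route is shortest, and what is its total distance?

Route A: 13 + 17 + 19 + 9 + 5 = 63
Route B: 14 + 9 + 8 + 17 + 10 = 58

58 m — Route B is the shortest.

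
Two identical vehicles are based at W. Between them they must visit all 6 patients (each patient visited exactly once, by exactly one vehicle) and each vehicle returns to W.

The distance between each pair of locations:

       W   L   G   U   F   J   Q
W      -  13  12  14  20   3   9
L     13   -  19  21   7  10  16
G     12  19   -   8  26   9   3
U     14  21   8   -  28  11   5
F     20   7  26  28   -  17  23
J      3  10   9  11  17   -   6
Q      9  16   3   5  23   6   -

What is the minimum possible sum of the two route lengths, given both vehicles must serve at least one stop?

Try each way of splitting the stops between the two vehicles (each non-empty) and, for each split, find the best tour for each vehicle:
  {L} + {G, U, F, J, Q}: 26 + 68 = 94
  {G} + {L, U, F, J, Q}: 24 + 62 = 86
  {L, G} + {U, F, J, Q}: 44 + 62 = 106
  {U} + {L, G, F, J, Q}: 28 + 58 = 86
  {L, U} + {G, F, J, Q}: 48 + 58 = 106
  {G, U} + {L, F, J, Q}: 34 + 52 = 86
  … (31 splits in total)
  {L, F} + {G, U, J, Q}: 40 + 34 = 74  ← best
Best: vehicle 1 W → L → F → W = 40; vehicle 2 W → G → U → Q → J → W = 34; combined 74.

74 — the smallest possible combined total.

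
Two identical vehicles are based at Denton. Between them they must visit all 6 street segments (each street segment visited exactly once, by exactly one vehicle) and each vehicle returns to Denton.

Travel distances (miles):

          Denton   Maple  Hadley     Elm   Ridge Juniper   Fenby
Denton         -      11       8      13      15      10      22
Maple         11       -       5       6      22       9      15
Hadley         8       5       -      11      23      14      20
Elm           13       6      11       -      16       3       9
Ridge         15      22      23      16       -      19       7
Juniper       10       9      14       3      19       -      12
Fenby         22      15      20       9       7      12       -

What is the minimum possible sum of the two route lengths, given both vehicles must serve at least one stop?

Minimum combined distance: 68 miles.

Check every non-empty split of the stops between the two vehicles; for each half take its own optimal tour:
  {Maple} + {Hadley, Elm, Ridge, Juniper, Fenby}: 22 + 56 = 78
  {Hadley} + {Maple, Elm, Ridge, Juniper, Fenby}: 16 + 54 = 70
  {Maple, Hadley} + {Elm, Ridge, Juniper, Fenby}: 24 + 44 = 68
  {Elm} + {Maple, Hadley, Ridge, Juniper, Fenby}: 26 + 56 = 82
  {Maple, Elm} + {Hadley, Ridge, Juniper, Fenby}: 30 + 56 = 86
  {Hadley, Elm} + {Maple, Ridge, Juniper, Fenby}: 32 + 54 = 86
  … (31 splits in total)
Best: vehicle 1 Denton → Maple → Hadley → Denton = 24; vehicle 2 Denton → Ridge → Fenby → Elm → Juniper → Denton = 44; combined 68.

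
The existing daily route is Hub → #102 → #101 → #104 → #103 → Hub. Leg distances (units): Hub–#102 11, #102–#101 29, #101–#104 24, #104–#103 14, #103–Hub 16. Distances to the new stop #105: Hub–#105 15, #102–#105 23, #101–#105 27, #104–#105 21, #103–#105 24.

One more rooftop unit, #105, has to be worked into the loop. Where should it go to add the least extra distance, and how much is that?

+21 — insert #105 between #102 and #101.

Insertion cost between consecutive stops i–j is d(i,#105) + d(#105,j) − d(i,j):
  between Hub and #102: 15 + 23 − 11 = 27
  between #102 and #101: 23 + 27 − 29 = 21
  between #101 and #104: 27 + 21 − 24 = 24
  between #104 and #103: 21 + 24 − 14 = 31
  between #103 and Hub: 24 + 15 − 16 = 23
Cheapest insertion is between #102 and #101, adding 21.
New total = 94 + 21 = 115.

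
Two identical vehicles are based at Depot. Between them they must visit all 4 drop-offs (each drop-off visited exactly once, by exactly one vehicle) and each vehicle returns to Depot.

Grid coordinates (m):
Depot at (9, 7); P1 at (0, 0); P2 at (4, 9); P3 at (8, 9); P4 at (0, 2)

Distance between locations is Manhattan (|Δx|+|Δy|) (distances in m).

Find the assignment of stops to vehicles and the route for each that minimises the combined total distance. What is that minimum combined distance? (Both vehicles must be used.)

42 m — the smallest possible combined total.

Try each way of splitting the stops between the two vehicles (each non-empty) and, for each split, find the best tour for each vehicle:
  {P1} + {P2, P3, P4}: 32 + 32 = 64
  {P2} + {P1, P3, P4}: 14 + 36 = 50
  {P1, P2} + {P3, P4}: 36 + 32 = 68
  {P3} + {P1, P2, P4}: 6 + 36 = 42
  {P1, P3} + {P2, P4}: 36 + 32 = 68
  {P2, P3} + {P1, P4}: 14 + 32 = 46
  … (7 splits in total)
Best: vehicle 1 Depot → P3 → Depot = 6; vehicle 2 Depot → P1 → P4 → P2 → Depot = 36; combined 42.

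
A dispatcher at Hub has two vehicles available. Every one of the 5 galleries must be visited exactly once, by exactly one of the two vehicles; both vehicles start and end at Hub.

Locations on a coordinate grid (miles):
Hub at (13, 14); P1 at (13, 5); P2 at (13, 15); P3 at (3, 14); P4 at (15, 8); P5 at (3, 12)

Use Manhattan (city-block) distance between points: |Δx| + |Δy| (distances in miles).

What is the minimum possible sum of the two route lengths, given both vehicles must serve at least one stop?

Check every non-empty split of the stops between the two vehicles; for each half take its own optimal tour:
  {P1} + {P2, P3, P4, P5}: 18 + 38 = 56
  {P2} + {P1, P3, P4, P5}: 2 + 42 = 44
  {P1, P2} + {P3, P4, P5}: 20 + 36 = 56
  {P3} + {P1, P2, P4, P5}: 20 + 44 = 64
  {P1, P3} + {P2, P4, P5}: 38 + 38 = 76
  {P2, P3} + {P1, P4, P5}: 22 + 42 = 64
  … (15 splits in total)
Best: vehicle 1 Hub → P2 → Hub = 2; vehicle 2 Hub → P1 → P4 → P5 → P3 → Hub = 42; combined 44.

44 miles — the smallest possible combined total.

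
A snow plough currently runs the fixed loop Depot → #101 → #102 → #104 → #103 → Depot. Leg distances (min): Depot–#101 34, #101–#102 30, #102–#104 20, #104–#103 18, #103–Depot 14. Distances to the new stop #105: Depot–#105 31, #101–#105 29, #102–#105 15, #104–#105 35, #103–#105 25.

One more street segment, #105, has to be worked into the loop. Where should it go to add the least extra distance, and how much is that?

Adding 14 min by placing #105 on the #101–#102 leg.

Insertion cost between consecutive stops i–j is d(i,#105) + d(#105,j) − d(i,j):
  between Depot and #101: 31 + 29 − 34 = 26
  between #101 and #102: 29 + 15 − 30 = 14
  between #102 and #104: 15 + 35 − 20 = 30
  between #104 and #103: 35 + 25 − 18 = 42
  between #103 and Depot: 25 + 31 − 14 = 42
Cheapest insertion is between #101 and #102, adding 14.
New total = 116 + 14 = 130.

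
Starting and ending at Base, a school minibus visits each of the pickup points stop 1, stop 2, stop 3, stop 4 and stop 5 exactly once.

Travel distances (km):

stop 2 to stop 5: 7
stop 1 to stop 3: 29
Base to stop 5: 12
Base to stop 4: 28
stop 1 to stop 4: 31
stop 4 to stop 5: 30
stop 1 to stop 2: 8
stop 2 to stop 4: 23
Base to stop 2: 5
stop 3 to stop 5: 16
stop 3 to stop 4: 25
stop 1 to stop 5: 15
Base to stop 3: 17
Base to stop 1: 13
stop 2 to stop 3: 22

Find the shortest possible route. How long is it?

Base → stop 1 → stop 2 → stop 3 → stop 4 → stop 5 → Base: 13+8+22+25+30+12 = 110
Base → stop 1 → stop 2 → stop 3 → stop 5 → stop 4 → Base: 13+8+22+16+30+28 = 117
Base → stop 1 → stop 2 → stop 4 → stop 3 → stop 5 → Base: 13+8+23+25+16+12 = 97
Base → stop 1 → stop 2 → stop 4 → stop 5 → stop 3 → Base: 13+8+23+30+16+17 = 107
Base → stop 1 → stop 2 → stop 5 → stop 3 → stop 4 → Base: 13+8+7+16+25+28 = 97
Base → stop 1 → stop 2 → stop 5 → stop 4 → stop 3 → Base: 13+8+7+30+25+17 = 100
Base → stop 1 → stop 3 → stop 2 → stop 4 → stop 5 → Base: 13+29+22+23+30+12 = 129
Base → stop 1 → stop 3 → stop 2 → stop 5 → stop 4 → Base: 13+29+22+7+30+28 = 129
Base → stop 1 → stop 3 → stop 4 → stop 2 → stop 5 → Base: 13+29+25+23+7+12 = 109
Base → stop 1 → stop 3 → stop 4 → stop 5 → stop 2 → Base: 13+29+25+30+7+5 = 109
Base → stop 1 → stop 3 → stop 5 → stop 2 → stop 4 → Base: 13+29+16+7+23+28 = 116
Base → stop 1 → stop 3 → stop 5 → stop 4 → stop 2 → Base: 13+29+16+30+23+5 = 116
Base → stop 1 → stop 4 → stop 2 → stop 3 → stop 5 → Base: 13+31+23+22+16+12 = 117
Base → stop 1 → stop 4 → stop 2 → stop 5 → stop 3 → Base: 13+31+23+7+16+17 = 107
… (46 more)
The minimum is 97.
One optimal route: Base → stop 1 → stop 2 → stop 4 → stop 3 → stop 5 → Base (or its reverse).

97 km — the shortest possible round trip.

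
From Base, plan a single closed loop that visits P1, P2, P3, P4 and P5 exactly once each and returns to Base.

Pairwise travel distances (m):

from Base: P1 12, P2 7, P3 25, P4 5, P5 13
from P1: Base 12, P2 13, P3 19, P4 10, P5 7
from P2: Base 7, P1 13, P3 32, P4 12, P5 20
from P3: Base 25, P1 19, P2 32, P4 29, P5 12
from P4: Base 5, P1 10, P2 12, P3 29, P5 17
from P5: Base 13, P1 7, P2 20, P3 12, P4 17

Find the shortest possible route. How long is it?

There are 60 distinct closed tours to check (reversals are equivalent).
Base - P1 - P2 - P3 - P4 - P5 - Base: 12+13+32+29+17+13 = 116
Base - P1 - P2 - P3 - P5 - P4 - Base: 12+13+32+12+17+5 = 91
Base - P1 - P2 - P4 - P3 - P5 - Base: 12+13+12+29+12+13 = 91
Base - P1 - P2 - P4 - P5 - P3 - Base: 12+13+12+17+12+25 = 91
Base - P1 - P2 - P5 - P3 - P4 - Base: 12+13+20+12+29+5 = 91
Base - P1 - P2 - P5 - P4 - P3 - Base: 12+13+20+17+29+25 = 116
Base - P1 - P3 - P2 - P4 - P5 - Base: 12+19+32+12+17+13 = 105
Base - P1 - P3 - P2 - P5 - P4 - Base: 12+19+32+20+17+5 = 105
Base - P1 - P3 - P4 - P2 - P5 - Base: 12+19+29+12+20+13 = 105
Base - P1 - P3 - P4 - P5 - P2 - Base: 12+19+29+17+20+7 = 104
Base - P1 - P3 - P5 - P2 - P4 - Base: 12+19+12+20+12+5 = 80
Base - P1 - P3 - P5 - P4 - P2 - Base: 12+19+12+17+12+7 = 79
Base - P1 - P4 - P2 - P3 - P5 - Base: 12+10+12+32+12+13 = 91
Base - P1 - P4 - P2 - P5 - P3 - Base: 12+10+12+20+12+25 = 91
… (46 more)
Base - P2 - P1 - P3 - P5 - P4 - Base: 7+13+19+12+17+5 = 73  ← best
The minimum is 73.
One optimal route: Base → P2 → P1 → P3 → P5 → P4 → Base (or its reverse).

Shortest round trip = 73 m.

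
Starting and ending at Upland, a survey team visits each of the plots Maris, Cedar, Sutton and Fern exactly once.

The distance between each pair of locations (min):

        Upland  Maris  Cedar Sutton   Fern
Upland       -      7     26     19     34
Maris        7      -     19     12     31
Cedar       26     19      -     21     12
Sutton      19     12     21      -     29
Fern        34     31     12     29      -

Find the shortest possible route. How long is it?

86 min — the shortest possible round trip.

Upland - Maris - Cedar - Sutton - Fern - Upland: 7+19+21+29+34 = 110
Upland - Maris - Cedar - Fern - Sutton - Upland: 7+19+12+29+19 = 86
Upland - Maris - Sutton - Cedar - Fern - Upland: 7+12+21+12+34 = 86
Upland - Maris - Sutton - Fern - Cedar - Upland: 7+12+29+12+26 = 86
Upland - Maris - Fern - Cedar - Sutton - Upland: 7+31+12+21+19 = 90
Upland - Maris - Fern - Sutton - Cedar - Upland: 7+31+29+21+26 = 114
Upland - Cedar - Maris - Sutton - Fern - Upland: 26+19+12+29+34 = 120
Upland - Cedar - Maris - Fern - Sutton - Upland: 26+19+31+29+19 = 124
Upland - Cedar - Sutton - Maris - Fern - Upland: 26+21+12+31+34 = 124
Upland - Cedar - Fern - Maris - Sutton - Upland: 26+12+31+12+19 = 100
Upland - Sutton - Maris - Cedar - Fern - Upland: 19+12+19+12+34 = 96
Upland - Sutton - Cedar - Maris - Fern - Upland: 19+21+19+31+34 = 124
The minimum is 86.
One optimal route: Upland → Maris → Cedar → Fern → Sutton → Upland (or its reverse).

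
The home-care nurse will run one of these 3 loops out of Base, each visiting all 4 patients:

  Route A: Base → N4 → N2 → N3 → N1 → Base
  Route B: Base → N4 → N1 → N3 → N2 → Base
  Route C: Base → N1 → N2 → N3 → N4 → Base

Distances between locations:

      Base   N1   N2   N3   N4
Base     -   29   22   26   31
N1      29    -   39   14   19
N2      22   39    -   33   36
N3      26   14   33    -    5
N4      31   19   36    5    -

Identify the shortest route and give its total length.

Route A: 31 + 36 + 33 + 14 + 29 = 143
Route B: 31 + 19 + 14 + 33 + 22 = 119
Route C: 29 + 39 + 33 + 5 + 31 = 137

119 — Route B is the shortest.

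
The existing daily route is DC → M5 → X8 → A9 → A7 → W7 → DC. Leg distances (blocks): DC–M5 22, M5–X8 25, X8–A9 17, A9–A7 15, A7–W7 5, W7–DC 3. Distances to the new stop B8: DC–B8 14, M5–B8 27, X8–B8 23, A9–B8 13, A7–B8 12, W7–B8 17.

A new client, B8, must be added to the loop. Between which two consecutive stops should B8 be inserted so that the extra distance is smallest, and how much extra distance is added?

+10 blocks — insert B8 between A9 and A7.

Insertion cost between consecutive stops i–j is d(i,B8) + d(B8,j) − d(i,j):
  between DC and M5: 14 + 27 − 22 = 19
  between M5 and X8: 27 + 23 − 25 = 25
  between X8 and A9: 23 + 13 − 17 = 19
  between A9 and A7: 13 + 12 − 15 = 10
  between A7 and W7: 12 + 17 − 5 = 24
  between W7 and DC: 17 + 14 − 3 = 28
Cheapest insertion is between A9 and A7, adding 10.
New total = 87 + 10 = 97.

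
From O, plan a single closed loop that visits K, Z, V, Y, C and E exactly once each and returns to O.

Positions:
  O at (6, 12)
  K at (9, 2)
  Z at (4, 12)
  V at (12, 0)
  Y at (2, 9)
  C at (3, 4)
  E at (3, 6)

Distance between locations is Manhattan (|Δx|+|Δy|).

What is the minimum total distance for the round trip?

Shortest round trip = 44.

O→K→Z→V→Y→C→E→O: 13+15+20+19+6+2+9 = 84
O→K→Z→V→Y→E→C→O: 13+15+20+19+4+2+11 = 84
O→K→Z→V→C→Y→E→O: 13+15+20+13+6+4+9 = 80
O→K→Z→V→C→E→Y→O: 13+15+20+13+2+4+7 = 74
O→K→Z→V→E→Y→C→O: 13+15+20+15+4+6+11 = 84
O→K→Z→V→E→C→Y→O: 13+15+20+15+2+6+7 = 78
O→K→Z→Y→V→C→E→O: 13+15+5+19+13+2+9 = 76
O→K→Z→Y→V→E→C→O: 13+15+5+19+15+2+11 = 80
… (352 more)
O→K→V→C→E→Y→Z→O: 13+5+13+2+4+5+2 = 44  ← best
The minimum is 44.
One optimal route: O → K → V → C → E → Y → Z → O (or its reverse).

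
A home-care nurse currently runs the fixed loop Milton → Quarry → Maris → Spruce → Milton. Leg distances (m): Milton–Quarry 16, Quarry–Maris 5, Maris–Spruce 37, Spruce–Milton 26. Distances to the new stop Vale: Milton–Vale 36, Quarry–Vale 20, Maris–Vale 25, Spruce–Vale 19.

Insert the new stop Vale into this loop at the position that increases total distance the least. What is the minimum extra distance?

Insertion cost between consecutive stops i–j is d(i,Vale) + d(Vale,j) − d(i,j):
  between Milton and Quarry: 36 + 20 − 16 = 40
  between Quarry and Maris: 20 + 25 − 5 = 40
  between Maris and Spruce: 25 + 19 − 37 = 7
  between Spruce and Milton: 19 + 36 − 26 = 29
Cheapest insertion is between Maris and Spruce, adding 7.
New total = 84 + 7 = 91.

Minimum extra distance: 7 m, inserting Vale between Maris and Spruce.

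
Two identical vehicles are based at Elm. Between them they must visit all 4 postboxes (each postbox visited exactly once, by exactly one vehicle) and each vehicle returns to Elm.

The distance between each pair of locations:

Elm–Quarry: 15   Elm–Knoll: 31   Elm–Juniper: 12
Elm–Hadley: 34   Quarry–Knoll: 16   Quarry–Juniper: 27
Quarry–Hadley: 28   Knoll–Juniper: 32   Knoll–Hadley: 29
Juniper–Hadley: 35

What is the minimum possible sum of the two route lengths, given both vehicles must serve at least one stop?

Try each way of splitting the stops between the two vehicles (each non-empty) and, for each split, find the best tour for each vehicle:
  {Quarry} + {Knoll, Juniper, Hadley}: 30 + 107 = 137
  {Knoll} + {Quarry, Juniper, Hadley}: 62 + 90 = 152
  {Quarry, Knoll} + {Juniper, Hadley}: 62 + 81 = 143
  {Juniper} + {Quarry, Knoll, Hadley}: 24 + 94 = 118
  {Quarry, Juniper} + {Knoll, Hadley}: 54 + 94 = 148
  {Knoll, Juniper} + {Quarry, Hadley}: 75 + 77 = 152
  … (7 splits in total)
Best: vehicle 1 Elm → Juniper → Elm = 24; vehicle 2 Elm → Quarry → Knoll → Hadley → Elm = 94; combined 118.

118 — the smallest possible combined total.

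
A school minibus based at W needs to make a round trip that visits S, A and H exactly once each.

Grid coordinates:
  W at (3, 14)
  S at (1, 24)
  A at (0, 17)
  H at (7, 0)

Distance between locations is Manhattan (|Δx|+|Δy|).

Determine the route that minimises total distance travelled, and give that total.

There are 3 distinct closed tours to check (reversals are equivalent).
W→S→A→H→W: 12+8+24+18 = 62
W→S→H→A→W: 12+30+24+6 = 72
W→A→S→H→W: 6+8+30+18 = 62
The minimum is 62.
One optimal route: W → S → A → H → W (or its reverse).

Minimum total distance: 62.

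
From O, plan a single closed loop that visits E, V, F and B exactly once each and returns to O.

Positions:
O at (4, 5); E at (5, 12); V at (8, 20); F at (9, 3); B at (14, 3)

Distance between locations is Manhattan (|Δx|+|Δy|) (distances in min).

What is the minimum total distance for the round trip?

With 4 stops there are 4!/2 = 12 distinct round trips (a route and its reverse cost the same).
O - E - V - F - B - O: 8+11+18+5+12 = 54
O - E - V - B - F - O: 8+11+23+5+7 = 54
O - E - F - V - B - O: 8+13+18+23+12 = 74
O - E - F - B - V - O: 8+13+5+23+19 = 68
O - E - B - V - F - O: 8+18+23+18+7 = 74
O - E - B - F - V - O: 8+18+5+18+19 = 68
O - V - E - F - B - O: 19+11+13+5+12 = 60
O - V - E - B - F - O: 19+11+18+5+7 = 60
O - V - F - E - B - O: 19+18+13+18+12 = 80
O - V - B - E - F - O: 19+23+18+13+7 = 80
O - F - E - V - B - O: 7+13+11+23+12 = 66
O - F - V - E - B - O: 7+18+11+18+12 = 66
The minimum is 54.
One optimal route: O → E → V → F → B → O (or its reverse).

Minimum total distance: 54 min.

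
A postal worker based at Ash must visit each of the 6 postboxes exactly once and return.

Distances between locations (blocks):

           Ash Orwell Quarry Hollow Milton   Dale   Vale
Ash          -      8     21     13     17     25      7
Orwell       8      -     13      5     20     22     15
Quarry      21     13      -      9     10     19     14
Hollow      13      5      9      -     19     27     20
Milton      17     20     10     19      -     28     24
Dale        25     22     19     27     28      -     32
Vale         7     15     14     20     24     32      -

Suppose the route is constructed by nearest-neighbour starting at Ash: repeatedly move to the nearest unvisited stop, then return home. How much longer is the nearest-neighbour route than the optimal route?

From Ash: Vale=7, Orwell=8, Hollow=13, Milton=17, Quarry=21, Dale=25 → choose Vale (7).
From Vale: Quarry=14, Orwell=15, Hollow=20, Milton=24, Dale=32 → choose Quarry (14).
From Quarry: Hollow=9, Milton=10, Orwell=13, Dale=19 → choose Hollow (9).
From Hollow: Orwell=5, Milton=19, Dale=27 → choose Orwell (5).
From Orwell: Milton=20, Dale=22 → choose Milton (20).
From Milton: Dale=28 → choose Dale (28).
NN route Ash → Vale → Quarry → Hollow → Orwell → Milton → Dale → Ash costs 108.
Optimal: Ash → Orwell → Hollow → Quarry → Milton → Dale → Vale → Ash costs 99 (by enumerating all 360 distinct tours).
Excess = 108 − 99 = 9.

Excess over optimum: 9 blocks.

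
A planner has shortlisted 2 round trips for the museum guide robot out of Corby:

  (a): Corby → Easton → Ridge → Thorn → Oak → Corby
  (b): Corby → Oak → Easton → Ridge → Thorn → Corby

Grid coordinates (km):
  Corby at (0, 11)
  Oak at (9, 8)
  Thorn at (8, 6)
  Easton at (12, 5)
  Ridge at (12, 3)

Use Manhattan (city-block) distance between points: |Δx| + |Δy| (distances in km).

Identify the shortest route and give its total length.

40 km — (b) is the shortest.

(a): 18 + 2 + 7 + 3 + 12 = 42
(b): 12 + 6 + 2 + 7 + 13 = 40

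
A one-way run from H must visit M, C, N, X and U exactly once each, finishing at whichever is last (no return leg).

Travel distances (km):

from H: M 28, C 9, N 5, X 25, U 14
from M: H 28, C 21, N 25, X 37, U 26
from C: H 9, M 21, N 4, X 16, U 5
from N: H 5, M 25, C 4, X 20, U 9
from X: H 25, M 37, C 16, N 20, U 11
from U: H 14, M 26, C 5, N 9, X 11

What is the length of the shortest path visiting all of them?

Shortest open route: 62 km.

There are 5! = 120 possible orderings.
H - M - C - N - X - U: 28+21+4+20+11 = 84
H - M - C - N - U - X: 28+21+4+9+11 = 73
H - M - C - X - N - U: 28+21+16+20+9 = 94
H - M - C - X - U - N: 28+21+16+11+9 = 85
H - M - C - U - N - X: 28+21+5+9+20 = 83
H - M - C - U - X - N: 28+21+5+11+20 = 85
H - M - N - C - X - U: 28+25+4+16+11 = 84
H - M - N - C - U - X: 28+25+4+5+11 = 73
H - M - N - X - C - U: 28+25+20+16+5 = 94
H - M - N - X - U - C: 28+25+20+11+5 = 89
H - M - N - U - C - X: 28+25+9+5+16 = 83
H - M - N - U - X - C: 28+25+9+11+16 = 89
H - M - X - C - N - U: 28+37+16+4+9 = 94
H - M - X - C - U - N: 28+37+16+5+9 = 95
… (106 more)
H - N - C - X - U - M: 5+4+16+11+26 = 62  ← best
The minimum is 62.
One shortest path: H → N → C → X → U → M.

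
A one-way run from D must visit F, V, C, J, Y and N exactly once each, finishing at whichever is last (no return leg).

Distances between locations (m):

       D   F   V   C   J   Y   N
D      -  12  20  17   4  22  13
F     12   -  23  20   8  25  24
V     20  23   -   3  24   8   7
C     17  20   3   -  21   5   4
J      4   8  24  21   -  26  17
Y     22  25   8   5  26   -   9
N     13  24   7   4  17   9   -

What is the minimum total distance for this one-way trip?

There are 6! = 720 possible orderings.
D→F→V→C→J→Y→N: 12+23+3+21+26+9 = 94
D→F→V→C→J→N→Y: 12+23+3+21+17+9 = 85
D→F→V→C→Y→J→N: 12+23+3+5+26+17 = 86
D→F→V→C→Y→N→J: 12+23+3+5+9+17 = 69
D→F→V→C→N→J→Y: 12+23+3+4+17+26 = 85
D→F→V→C→N→Y→J: 12+23+3+4+9+26 = 77
D→F→V→J→C→Y→N: 12+23+24+21+5+9 = 94
D→F→V→J→C→N→Y: 12+23+24+21+4+9 = 93
… (712 more)
D→J→F→V→C→N→Y: 4+8+23+3+4+9 = 51  ← best
The minimum is 51.
One shortest path: D → J → F → V → C → N → Y.

Minimum one-way distance = 51 m.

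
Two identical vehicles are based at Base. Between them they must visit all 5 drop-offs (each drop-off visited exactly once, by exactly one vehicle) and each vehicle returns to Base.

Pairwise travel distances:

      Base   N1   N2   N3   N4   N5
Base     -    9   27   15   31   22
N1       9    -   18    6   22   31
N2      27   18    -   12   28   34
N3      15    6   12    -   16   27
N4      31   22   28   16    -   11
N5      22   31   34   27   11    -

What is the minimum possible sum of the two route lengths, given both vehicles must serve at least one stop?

Try each way of splitting the stops between the two vehicles (each non-empty) and, for each split, find the best tour for each vehicle:
  {N1} + {N2, N3, N4, N5}: 18 + 88 = 106
  {N2} + {N1, N3, N4, N5}: 54 + 64 = 118
  {N1, N2} + {N3, N4, N5}: 54 + 64 = 118
  {N3} + {N1, N2, N4, N5}: 30 + 88 = 118
  {N1, N3} + {N2, N4, N5}: 30 + 88 = 118
  {N2, N3} + {N1, N4, N5}: 54 + 64 = 118
  … (15 splits in total)
Best: vehicle 1 Base → N1 → Base = 18; vehicle 2 Base → N2 → N3 → N4 → N5 → Base = 88; combined 106.

106 — the smallest possible combined total.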